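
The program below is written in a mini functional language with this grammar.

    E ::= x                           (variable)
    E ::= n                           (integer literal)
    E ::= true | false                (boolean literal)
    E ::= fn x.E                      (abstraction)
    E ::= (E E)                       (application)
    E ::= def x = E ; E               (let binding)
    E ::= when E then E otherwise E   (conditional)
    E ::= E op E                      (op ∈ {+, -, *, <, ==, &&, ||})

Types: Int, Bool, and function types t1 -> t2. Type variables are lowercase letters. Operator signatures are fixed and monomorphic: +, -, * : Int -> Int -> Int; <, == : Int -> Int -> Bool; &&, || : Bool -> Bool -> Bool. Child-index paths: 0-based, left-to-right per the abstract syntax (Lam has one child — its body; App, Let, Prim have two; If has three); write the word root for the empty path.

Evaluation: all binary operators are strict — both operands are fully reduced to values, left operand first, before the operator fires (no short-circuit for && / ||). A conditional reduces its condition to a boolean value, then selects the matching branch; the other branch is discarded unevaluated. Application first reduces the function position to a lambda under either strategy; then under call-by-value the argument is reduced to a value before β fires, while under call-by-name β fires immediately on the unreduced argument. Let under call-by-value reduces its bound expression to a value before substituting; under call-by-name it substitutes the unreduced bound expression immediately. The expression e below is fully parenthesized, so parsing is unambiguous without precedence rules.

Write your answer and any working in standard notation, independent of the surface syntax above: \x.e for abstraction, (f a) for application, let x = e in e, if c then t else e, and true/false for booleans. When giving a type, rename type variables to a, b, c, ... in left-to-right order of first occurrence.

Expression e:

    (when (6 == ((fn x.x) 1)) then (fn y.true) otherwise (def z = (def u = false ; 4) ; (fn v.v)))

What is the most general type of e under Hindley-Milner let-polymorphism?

Working:
  unify Int ~ Int
x : a
\x._ : a -> a
  unify a -> a ~ Int -> b
  unify a ~ Int
  unify Int ~ b
_ _ : Int
  unify Int ~ Int
  unify Bool ~ Bool
\y._ : c -> Bool
let u : Bool
let z : Int
v : d
\v._ : d -> d
  unify c -> Bool ~ d -> d
  unify c ~ d
  unify Bool ~ d

Answer: Bool -> Bool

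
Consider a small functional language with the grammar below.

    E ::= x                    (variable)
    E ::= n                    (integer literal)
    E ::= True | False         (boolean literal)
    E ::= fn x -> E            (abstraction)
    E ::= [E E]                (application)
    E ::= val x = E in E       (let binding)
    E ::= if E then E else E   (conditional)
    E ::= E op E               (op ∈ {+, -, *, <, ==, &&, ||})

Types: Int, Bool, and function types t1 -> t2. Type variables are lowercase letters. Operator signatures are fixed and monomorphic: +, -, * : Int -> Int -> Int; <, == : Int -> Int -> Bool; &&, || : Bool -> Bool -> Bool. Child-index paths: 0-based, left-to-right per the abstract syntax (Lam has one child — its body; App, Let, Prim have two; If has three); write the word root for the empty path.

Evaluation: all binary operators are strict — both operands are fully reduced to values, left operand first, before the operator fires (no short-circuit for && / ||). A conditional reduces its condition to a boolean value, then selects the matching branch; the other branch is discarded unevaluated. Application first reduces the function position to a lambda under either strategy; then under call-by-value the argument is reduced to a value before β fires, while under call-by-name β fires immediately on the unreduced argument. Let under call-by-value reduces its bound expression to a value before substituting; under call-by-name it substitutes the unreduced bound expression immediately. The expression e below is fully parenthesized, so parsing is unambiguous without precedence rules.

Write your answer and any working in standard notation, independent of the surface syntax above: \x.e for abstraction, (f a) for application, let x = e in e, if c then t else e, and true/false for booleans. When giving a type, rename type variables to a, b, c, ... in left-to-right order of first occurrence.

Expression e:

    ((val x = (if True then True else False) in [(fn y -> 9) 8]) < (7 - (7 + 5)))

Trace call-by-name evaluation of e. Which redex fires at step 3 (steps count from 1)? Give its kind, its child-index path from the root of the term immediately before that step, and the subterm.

Answer: delta at 1.1 : (7 + 5)

Trace:
step 0: ((let x = (if true then true else false) in ((\y.9) 8)) < (7 - (7 + 5)))
step 1: [let@0] (((\y.9) 8) < (7 - (7 + 5)))
step 2: [beta@0] (9 < (7 - (7 + 5)))
step 3: [delta@1.1] (9 < (7 - 12))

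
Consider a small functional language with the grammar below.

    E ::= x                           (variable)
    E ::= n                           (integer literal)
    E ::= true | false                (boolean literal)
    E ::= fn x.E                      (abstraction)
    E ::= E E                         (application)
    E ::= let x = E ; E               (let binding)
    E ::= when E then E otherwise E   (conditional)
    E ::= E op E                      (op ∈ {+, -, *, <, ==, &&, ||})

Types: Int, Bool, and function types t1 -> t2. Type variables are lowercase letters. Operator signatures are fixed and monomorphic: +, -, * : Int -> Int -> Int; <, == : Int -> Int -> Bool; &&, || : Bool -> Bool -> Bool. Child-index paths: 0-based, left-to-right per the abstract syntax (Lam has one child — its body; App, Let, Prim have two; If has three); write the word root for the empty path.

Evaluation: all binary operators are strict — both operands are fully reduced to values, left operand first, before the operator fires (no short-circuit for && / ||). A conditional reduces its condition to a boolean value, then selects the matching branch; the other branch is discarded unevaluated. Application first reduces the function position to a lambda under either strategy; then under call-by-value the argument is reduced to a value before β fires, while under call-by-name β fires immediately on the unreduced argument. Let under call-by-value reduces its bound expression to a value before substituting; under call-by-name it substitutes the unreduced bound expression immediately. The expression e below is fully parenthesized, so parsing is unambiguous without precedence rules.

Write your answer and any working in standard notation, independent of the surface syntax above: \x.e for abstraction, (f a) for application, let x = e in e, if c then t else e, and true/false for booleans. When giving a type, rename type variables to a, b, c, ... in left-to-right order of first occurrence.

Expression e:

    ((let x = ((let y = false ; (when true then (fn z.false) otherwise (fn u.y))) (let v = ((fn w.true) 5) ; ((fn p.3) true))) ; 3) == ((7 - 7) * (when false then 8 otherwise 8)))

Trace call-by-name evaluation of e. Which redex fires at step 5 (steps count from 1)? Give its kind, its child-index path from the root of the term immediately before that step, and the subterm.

Answer: delta at root : (3 == 0)

Derivation:
step 0: ((let x = ((let y = false in (if true then (\z.false) else (\u.y))) (let v = ((\w.true) 5) in ((\p.3) true))) in 3) == ((7 - 7) * (if false then 8 else 8)))
step 1: [let@0] (3 == ((7 - 7) * (if false then 8 else 8)))
step 2: [delta@1.0] (3 == (0 * (if false then 8 else 8)))
step 3: [if@1.1] (3 == (0 * 8))
step 4: [delta@1] (3 == 0)
step 5: [delta@root] false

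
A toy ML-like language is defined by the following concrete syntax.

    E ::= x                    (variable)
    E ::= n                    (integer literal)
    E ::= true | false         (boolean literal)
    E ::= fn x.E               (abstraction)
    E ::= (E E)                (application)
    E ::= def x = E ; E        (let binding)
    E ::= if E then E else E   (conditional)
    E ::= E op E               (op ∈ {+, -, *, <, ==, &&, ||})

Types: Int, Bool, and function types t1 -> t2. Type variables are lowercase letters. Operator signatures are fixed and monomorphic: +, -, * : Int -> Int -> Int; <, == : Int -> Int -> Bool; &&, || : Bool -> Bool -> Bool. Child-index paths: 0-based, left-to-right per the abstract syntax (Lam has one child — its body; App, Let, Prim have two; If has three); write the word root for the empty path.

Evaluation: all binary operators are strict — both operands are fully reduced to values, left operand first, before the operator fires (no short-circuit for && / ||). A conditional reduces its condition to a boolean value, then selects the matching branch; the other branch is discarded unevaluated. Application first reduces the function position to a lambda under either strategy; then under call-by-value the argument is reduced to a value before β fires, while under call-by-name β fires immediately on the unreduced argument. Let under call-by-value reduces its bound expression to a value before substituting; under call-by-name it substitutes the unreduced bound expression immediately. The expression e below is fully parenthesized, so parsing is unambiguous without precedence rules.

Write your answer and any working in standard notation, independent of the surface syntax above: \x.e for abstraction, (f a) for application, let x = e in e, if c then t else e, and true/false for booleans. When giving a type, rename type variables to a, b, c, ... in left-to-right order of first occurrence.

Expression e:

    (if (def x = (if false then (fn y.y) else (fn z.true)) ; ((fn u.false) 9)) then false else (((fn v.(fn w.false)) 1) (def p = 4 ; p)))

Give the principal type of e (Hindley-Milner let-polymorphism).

Answer: Bool

Trace:
  unify Bool ~ Bool
y : a
\y._ : a -> a
\z._ : b -> Bool
  unify a -> a ~ b -> Bool
  unify a ~ b
  unify b ~ Bool
let x : Bool -> Bool
\u._ : c -> Bool
  unify c -> Bool ~ Int -> d
  unify c ~ Int
  unify Bool ~ d
_ _ : Bool
  unify Bool ~ Bool
\w._ : f -> Bool
\v._ : e -> f -> Bool
  unify e -> f -> Bool ~ Int -> g
  unify e ~ Int
  unify f -> Bool ~ g
_ _ : f -> Bool
let p : Int
p : Int
  unify f -> Bool ~ Int -> h
  unify f ~ Int
  unify Bool ~ h
_ _ : Bool
  unify Bool ~ Bool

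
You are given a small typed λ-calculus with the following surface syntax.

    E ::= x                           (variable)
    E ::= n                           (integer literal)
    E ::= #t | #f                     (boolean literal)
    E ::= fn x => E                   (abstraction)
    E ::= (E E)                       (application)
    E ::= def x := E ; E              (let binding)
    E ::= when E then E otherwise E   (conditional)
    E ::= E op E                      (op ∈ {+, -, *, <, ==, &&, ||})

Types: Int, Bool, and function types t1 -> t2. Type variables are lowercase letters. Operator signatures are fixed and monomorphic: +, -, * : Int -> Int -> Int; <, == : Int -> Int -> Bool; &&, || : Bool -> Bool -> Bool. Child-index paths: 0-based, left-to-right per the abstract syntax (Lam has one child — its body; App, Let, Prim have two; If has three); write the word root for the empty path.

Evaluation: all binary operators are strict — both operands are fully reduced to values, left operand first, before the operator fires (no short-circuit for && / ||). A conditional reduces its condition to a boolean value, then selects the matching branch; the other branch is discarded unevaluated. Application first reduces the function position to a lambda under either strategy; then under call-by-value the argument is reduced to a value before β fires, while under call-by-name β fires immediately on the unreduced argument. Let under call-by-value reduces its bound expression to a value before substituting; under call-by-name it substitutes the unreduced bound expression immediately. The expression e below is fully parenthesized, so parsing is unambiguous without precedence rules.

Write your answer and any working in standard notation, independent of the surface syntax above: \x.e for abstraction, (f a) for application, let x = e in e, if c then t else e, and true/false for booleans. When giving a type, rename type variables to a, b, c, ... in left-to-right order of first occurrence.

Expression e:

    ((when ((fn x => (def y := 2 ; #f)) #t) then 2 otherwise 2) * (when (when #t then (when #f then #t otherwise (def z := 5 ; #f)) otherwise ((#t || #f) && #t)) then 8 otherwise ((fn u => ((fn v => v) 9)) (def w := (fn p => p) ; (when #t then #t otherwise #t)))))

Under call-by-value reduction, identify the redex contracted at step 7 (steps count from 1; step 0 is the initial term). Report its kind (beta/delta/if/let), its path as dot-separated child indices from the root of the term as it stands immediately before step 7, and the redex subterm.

Answer: if at 1 : (if false then 8 else ((\u.((\v.v) 9)) (let w = (\p.p) in (if true then true else true))))

Derivation:
step 0: ((if ((\x.(let y = 2 in false)) true) then 2 else 2) * (if (if true then (if false then true else (let z = 5 in false)) else ((true || false) && true)) then 8 else ((\u.((\v.v) 9)) (let w = (\p.p) in (if true then true else true)))))
step 1: [beta@0.0] ((if (let y = 2 in false) then 2 else 2) * (if (if true then (if false then true else (let z = 5 in false)) else ((true || false) && true)) then 8 else ((\u.((\v.v) 9)) (let w = (\p.p) in (if true then true else true)))))
step 2: [let@0.0] ((if false then 2 else 2) * (if (if true then (if false then true else (let z = 5 in false)) else ((true || false) && true)) then 8 else ((\u.((\v.v) 9)) (let w = (\p.p) in (if true then true else true)))))
step 3: [if@0] (2 * (if (if true then (if false then true else (let z = 5 in false)) else ((true || false) && true)) then 8 else ((\u.((\v.v) 9)) (let w = (\p.p) in (if true then true else true)))))
step 4: [if@1.0] (2 * (if (if false then true else (let z = 5 in false)) then 8 else ((\u.((\v.v) 9)) (let w = (\p.p) in (if true then true else true)))))
step 5: [if@1.0] (2 * (if (let z = 5 in false) then 8 else ((\u.((\v.v) 9)) (let w = (\p.p) in (if true then true else true)))))
step 6: [let@1.0] (2 * (if false then 8 else ((\u.((\v.v) 9)) (let w = (\p.p) in (if true then true else true)))))
step 7: [if@1] (2 * ((\u.((\v.v) 9)) (let w = (\p.p) in (if true then true else true))))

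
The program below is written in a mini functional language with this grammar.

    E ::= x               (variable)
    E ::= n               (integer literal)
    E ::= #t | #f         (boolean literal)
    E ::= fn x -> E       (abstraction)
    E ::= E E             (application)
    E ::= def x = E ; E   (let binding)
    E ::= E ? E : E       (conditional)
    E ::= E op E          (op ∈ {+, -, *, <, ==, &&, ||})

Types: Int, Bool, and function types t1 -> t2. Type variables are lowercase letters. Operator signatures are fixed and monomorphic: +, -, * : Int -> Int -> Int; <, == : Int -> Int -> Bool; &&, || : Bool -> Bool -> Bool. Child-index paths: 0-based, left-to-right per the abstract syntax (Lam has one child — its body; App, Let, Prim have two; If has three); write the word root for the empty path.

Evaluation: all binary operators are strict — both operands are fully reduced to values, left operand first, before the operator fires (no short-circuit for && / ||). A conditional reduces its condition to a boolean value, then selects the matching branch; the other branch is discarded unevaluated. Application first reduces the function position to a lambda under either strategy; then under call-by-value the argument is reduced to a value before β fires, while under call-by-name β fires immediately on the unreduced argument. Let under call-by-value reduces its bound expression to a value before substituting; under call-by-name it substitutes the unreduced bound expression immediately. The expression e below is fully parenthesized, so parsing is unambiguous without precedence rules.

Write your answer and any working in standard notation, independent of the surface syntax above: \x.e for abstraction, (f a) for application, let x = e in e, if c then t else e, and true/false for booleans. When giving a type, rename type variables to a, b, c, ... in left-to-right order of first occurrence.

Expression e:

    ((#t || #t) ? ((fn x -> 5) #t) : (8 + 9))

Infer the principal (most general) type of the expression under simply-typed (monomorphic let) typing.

Answer: Int

Trace:
  unify Bool ~ Bool
  unify Bool ~ Bool
  unify Bool ~ Bool
\x._ : a -> Int
  unify a -> Int ~ Bool -> b
  unify a ~ Bool
  unify Int ~ b
_ _ : Int
  unify Int ~ Int
  unify Int ~ Int
  unify Int ~ Int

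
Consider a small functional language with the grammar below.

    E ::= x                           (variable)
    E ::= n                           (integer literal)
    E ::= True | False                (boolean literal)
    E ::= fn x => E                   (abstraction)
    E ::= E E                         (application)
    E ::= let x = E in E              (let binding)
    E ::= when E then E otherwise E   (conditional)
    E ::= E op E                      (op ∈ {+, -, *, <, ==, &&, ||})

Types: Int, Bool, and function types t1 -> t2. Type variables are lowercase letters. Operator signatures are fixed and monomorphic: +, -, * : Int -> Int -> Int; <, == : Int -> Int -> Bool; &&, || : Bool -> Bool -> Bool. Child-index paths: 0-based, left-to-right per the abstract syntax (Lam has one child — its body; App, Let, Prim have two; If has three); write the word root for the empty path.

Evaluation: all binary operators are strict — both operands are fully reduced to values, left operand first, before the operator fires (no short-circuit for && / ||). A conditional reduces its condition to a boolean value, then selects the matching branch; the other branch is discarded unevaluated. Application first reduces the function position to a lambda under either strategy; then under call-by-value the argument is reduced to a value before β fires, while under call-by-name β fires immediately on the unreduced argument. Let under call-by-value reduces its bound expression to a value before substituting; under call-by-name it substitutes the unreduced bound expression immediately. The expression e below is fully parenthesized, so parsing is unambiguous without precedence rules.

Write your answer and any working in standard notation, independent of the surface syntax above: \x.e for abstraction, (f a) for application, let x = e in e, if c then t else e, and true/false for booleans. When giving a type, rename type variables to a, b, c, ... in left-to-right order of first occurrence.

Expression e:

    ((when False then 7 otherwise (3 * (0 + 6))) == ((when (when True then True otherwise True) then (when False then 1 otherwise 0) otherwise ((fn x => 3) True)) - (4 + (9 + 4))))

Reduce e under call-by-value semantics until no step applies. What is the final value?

Derivation:
step 0: ((if false then 7 else (3 * (0 + 6))) == ((if (if true then true else true) then (if false then 1 else 0) else ((\x.3) true)) - (4 + (9 + 4))))
step 1: [if@0] ((3 * (0 + 6)) == ((if (if true then true else true) then (if false then 1 else 0) else ((\x.3) true)) - (4 + (9 + 4))))
step 2: [delta@0.1] ((3 * 6) == ((if (if true then true else true) then (if false then 1 else 0) else ((\x.3) true)) - (4 + (9 + 4))))
step 3: [delta@0] (18 == ((if (if true then true else true) then (if false then 1 else 0) else ((\x.3) true)) - (4 + (9 + 4))))
step 4: [if@1.0.0] (18 == ((if true then (if false then 1 else 0) else ((\x.3) true)) - (4 + (9 + 4))))
step 5: [if@1.0] (18 == ((if false then 1 else 0) - (4 + (9 + 4))))
step 6: [if@1.0] (18 == (0 - (4 + (9 + 4))))
step 7: [delta@1.1.1] (18 == (0 - (4 + 13)))
step 8: [delta@1.1] (18 == (0 - 17))
step 9: [delta@1] (18 == -17)
step 10: [delta@root] false

Answer: false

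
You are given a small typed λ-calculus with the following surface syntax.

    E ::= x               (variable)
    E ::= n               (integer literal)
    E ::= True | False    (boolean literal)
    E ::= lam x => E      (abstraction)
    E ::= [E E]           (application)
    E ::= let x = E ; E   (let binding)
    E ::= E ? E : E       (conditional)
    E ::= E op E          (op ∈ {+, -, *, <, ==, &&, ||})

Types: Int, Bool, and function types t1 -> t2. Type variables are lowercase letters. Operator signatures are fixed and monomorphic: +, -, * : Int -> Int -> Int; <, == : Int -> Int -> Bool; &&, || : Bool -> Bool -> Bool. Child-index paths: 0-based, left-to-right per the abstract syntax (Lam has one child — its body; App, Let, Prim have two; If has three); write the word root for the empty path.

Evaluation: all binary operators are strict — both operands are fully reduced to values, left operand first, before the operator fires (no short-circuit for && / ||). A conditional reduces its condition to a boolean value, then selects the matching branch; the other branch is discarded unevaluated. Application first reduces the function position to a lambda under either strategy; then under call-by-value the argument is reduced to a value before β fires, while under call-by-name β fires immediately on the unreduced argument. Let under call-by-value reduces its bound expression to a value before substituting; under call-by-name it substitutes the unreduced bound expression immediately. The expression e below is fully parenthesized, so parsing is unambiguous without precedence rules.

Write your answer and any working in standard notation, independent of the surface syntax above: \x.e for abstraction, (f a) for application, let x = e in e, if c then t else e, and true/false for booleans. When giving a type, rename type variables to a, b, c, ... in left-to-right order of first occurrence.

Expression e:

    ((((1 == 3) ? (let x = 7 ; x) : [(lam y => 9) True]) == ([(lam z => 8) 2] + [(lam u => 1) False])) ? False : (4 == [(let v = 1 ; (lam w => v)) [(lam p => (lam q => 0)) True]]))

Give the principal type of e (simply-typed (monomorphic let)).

Answer: Bool

Working:
  unify Int ~ Int
  unify Int ~ Int
  unify Bool ~ Bool
let x : Int
x : Int
\y._ : a -> Int
  unify a -> Int ~ Bool -> b
  unify a ~ Bool
  unify Int ~ b
_ _ : Int
  unify Int ~ Int
  unify Int ~ Int
\z._ : c -> Int
  unify c -> Int ~ Int -> d
  unify c ~ Int
  unify Int ~ d
_ _ : Int
  unify Int ~ Int
\u._ : e -> Int
  unify e -> Int ~ Bool -> f
  unify e ~ Bool
  unify Int ~ f
_ _ : Int
  unify Int ~ Int
  unify Int ~ Int
  unify Bool ~ Bool
  unify Int ~ Int
let v : Int
v : Int
\w._ : g -> Int
\q._ : i -> Int
\p._ : h -> i -> Int
  unify h -> i -> Int ~ Bool -> j
  unify h ~ Bool
  unify i -> Int ~ j
_ _ : i -> Int
  unify g -> Int ~ (i -> Int) -> k
  unify g ~ i -> Int
  unify Int ~ k
_ _ : Int
  unify Int ~ Int
  unify Bool ~ Bool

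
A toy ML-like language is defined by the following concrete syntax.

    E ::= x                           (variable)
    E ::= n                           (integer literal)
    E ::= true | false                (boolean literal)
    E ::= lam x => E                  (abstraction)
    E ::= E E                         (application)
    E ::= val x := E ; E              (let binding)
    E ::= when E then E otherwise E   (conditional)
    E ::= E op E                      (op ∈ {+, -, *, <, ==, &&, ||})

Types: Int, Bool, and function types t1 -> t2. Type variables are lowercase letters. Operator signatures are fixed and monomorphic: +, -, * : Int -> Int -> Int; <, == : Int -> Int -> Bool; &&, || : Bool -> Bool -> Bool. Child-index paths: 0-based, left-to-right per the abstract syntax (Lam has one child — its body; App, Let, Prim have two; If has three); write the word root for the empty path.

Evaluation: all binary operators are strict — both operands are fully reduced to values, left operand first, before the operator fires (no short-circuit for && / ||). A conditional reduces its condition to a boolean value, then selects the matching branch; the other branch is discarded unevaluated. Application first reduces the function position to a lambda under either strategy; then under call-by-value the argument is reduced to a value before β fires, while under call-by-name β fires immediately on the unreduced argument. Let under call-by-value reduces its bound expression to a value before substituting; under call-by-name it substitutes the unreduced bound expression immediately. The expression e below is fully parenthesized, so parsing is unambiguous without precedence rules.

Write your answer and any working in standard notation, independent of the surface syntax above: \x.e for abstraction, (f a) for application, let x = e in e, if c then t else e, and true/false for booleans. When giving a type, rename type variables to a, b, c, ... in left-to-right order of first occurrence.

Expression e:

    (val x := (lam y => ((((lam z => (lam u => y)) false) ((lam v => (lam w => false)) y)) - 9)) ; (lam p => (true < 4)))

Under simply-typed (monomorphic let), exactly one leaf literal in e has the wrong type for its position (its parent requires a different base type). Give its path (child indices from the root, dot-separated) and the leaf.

Trace:
y : a
\u._ : c -> a
\z._ : b -> c -> a
  unify b -> c -> a ~ Bool -> d
  unify b ~ Bool
  unify c -> a ~ d
_ _ : c -> a
\w._ : f -> Bool
\v._ : e -> f -> Bool
y : a
  unify e -> f -> Bool ~ a -> g
  unify e ~ a
  unify f -> Bool ~ g
_ _ : f -> Bool
  unify c -> a ~ (f -> Bool) -> h
  unify c ~ f -> Bool
  unify a ~ h
_ _ : h
  unify h ~ Int
  unify Int ~ Int
\y._ : Int -> Int
let x : Int -> Int
  unify Bool ~ Int
  FAIL: mismatch Bool ~ Int

Answer: 1.0.0 : true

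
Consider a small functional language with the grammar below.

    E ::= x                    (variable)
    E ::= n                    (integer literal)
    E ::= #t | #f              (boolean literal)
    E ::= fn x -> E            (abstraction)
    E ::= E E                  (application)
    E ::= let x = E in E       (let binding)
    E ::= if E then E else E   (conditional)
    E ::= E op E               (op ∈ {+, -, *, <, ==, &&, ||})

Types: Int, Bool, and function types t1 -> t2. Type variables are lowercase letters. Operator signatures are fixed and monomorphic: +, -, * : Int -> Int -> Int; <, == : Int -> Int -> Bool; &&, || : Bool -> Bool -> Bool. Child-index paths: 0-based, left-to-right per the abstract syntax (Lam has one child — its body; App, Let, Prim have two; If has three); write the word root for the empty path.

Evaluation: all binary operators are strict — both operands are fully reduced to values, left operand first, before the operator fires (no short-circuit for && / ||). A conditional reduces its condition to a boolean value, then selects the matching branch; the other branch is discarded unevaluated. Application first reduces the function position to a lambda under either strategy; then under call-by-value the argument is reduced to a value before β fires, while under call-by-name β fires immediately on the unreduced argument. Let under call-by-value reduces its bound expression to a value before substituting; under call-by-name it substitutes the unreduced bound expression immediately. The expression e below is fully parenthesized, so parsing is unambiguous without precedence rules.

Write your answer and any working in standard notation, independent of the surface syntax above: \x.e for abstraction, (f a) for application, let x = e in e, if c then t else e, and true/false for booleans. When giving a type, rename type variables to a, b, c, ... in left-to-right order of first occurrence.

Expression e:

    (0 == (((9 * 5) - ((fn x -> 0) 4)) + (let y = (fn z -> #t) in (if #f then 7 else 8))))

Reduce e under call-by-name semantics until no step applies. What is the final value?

Trace:
step 0: (0 == (((9 * 5) - ((\x.0) 4)) + (let y = (\z.true) in (if false then 7 else 8))))
step 1: [delta@1.0.0] (0 == ((45 - ((\x.0) 4)) + (let y = (\z.true) in (if false then 7 else 8))))
step 2: [beta@1.0.1] (0 == ((45 - 0) + (let y = (\z.true) in (if false then 7 else 8))))
step 3: [delta@1.0] (0 == (45 + (let y = (\z.true) in (if false then 7 else 8))))
step 4: [let@1.1] (0 == (45 + (if false then 7 else 8)))
step 5: [if@1.1] (0 == (45 + 8))
step 6: [delta@1] (0 == 53)
step 7: [delta@root] false

Answer: false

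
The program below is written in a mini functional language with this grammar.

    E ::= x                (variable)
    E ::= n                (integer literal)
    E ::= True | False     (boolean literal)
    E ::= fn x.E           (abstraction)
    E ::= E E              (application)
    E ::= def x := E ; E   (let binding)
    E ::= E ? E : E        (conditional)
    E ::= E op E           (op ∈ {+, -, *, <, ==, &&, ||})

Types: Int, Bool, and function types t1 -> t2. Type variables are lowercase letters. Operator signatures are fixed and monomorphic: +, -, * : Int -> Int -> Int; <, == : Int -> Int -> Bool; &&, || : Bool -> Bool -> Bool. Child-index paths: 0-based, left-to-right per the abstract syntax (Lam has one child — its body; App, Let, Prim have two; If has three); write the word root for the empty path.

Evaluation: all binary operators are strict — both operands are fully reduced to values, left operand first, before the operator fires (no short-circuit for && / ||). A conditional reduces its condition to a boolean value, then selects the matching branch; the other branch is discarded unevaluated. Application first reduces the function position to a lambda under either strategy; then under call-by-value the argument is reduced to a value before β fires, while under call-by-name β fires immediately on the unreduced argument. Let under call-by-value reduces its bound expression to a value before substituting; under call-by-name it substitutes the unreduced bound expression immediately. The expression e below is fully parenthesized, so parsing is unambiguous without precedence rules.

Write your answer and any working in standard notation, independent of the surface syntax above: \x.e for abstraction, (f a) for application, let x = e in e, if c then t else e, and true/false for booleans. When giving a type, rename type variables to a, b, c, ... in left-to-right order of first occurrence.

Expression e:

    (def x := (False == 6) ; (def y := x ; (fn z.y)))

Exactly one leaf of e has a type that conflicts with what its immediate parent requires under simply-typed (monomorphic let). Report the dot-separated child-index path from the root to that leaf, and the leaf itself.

Derivation:
  unify Bool ~ Int
  FAIL: mismatch Bool ~ Int

Answer: 0.0 : false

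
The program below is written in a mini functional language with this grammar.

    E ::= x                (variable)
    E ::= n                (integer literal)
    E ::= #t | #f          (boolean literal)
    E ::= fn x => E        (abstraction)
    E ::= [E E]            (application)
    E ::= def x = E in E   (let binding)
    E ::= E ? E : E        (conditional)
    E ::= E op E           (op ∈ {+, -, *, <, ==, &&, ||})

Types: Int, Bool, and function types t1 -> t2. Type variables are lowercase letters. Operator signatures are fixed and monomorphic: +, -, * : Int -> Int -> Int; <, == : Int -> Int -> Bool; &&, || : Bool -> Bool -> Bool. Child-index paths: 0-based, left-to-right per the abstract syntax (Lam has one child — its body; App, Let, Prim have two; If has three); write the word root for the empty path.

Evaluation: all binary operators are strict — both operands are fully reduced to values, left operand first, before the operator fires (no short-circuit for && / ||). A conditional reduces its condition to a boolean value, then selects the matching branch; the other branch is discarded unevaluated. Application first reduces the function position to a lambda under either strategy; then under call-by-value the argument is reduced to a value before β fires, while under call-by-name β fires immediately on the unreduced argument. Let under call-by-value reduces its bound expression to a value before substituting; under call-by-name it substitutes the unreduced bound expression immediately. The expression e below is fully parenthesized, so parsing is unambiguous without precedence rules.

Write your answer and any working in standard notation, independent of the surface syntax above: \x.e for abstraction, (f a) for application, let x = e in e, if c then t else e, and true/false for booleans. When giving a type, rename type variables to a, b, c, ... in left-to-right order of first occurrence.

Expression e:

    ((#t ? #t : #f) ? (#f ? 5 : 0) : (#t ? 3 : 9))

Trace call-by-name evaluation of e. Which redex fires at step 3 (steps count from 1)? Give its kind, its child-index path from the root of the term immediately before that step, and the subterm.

Derivation:
step 0: (if (if true then true else false) then (if false then 5 else 0) else (if true then 3 else 9))
step 1: [if@0] (if true then (if false then 5 else 0) else (if true then 3 else 9))
step 2: [if@root] (if false then 5 else 0)
step 3: [if@root] 0

Answer: if at root : (if false then 5 else 0)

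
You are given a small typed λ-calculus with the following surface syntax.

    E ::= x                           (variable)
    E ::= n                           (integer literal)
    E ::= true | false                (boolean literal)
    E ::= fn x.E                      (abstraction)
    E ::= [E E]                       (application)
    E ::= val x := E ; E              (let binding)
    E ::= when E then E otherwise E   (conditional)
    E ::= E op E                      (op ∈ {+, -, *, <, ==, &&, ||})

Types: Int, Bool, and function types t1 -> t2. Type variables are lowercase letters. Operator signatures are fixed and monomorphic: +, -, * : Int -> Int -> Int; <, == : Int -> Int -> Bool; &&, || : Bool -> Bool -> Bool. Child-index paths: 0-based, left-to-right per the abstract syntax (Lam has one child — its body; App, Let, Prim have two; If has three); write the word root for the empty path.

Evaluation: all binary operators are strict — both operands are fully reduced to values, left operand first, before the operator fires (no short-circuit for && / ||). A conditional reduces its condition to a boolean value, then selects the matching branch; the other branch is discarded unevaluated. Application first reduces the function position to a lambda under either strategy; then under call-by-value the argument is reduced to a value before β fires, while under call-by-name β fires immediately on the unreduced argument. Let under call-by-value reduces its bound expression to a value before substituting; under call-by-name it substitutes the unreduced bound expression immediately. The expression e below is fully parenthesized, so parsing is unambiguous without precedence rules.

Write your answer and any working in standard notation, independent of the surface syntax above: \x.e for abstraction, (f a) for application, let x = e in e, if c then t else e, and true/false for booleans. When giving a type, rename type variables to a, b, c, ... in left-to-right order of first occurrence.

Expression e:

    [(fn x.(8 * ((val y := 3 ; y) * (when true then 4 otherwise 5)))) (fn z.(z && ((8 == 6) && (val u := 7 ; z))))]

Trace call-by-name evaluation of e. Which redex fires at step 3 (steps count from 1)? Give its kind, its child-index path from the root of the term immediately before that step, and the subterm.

Answer: if at 1.1 : (if true then 4 else 5)

Working:
step 0: ((\x.(8 * ((let y = 3 in y) * (if true then 4 else 5)))) (\z.(z && ((8 == 6) && (let u = 7 in z)))))
step 1: [beta@root] (8 * ((let y = 3 in y) * (if true then 4 else 5)))
step 2: [let@1.0] (8 * (3 * (if true then 4 else 5)))
step 3: [if@1.1] (8 * (3 * 4))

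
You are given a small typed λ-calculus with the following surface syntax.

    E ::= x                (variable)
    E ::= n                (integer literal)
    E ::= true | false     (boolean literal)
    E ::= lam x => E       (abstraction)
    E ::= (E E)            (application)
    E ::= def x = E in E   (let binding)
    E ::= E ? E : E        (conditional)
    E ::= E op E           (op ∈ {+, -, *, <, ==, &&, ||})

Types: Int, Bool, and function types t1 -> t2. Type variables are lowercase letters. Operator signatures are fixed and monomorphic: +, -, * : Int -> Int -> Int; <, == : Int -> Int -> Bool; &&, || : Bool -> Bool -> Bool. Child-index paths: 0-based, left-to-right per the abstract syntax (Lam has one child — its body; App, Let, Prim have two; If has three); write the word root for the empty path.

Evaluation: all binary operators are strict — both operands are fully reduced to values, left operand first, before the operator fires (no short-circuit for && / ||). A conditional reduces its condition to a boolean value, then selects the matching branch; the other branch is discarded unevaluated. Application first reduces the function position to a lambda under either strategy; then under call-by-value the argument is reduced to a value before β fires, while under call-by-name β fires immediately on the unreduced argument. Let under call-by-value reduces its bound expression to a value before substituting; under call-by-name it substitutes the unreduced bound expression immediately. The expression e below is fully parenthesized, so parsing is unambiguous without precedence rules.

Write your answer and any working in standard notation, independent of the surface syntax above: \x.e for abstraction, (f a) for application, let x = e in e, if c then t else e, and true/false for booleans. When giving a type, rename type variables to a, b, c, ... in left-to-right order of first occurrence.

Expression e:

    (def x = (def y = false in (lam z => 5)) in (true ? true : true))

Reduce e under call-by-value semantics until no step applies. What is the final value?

Trace:
step 0: (let x = (let y = false in (\z.5)) in (if true then true else true))
step 1: [let@0] (let x = (\z.5) in (if true then true else true))
step 2: [let@root] (if true then true else true)
step 3: [if@root] true

Answer: true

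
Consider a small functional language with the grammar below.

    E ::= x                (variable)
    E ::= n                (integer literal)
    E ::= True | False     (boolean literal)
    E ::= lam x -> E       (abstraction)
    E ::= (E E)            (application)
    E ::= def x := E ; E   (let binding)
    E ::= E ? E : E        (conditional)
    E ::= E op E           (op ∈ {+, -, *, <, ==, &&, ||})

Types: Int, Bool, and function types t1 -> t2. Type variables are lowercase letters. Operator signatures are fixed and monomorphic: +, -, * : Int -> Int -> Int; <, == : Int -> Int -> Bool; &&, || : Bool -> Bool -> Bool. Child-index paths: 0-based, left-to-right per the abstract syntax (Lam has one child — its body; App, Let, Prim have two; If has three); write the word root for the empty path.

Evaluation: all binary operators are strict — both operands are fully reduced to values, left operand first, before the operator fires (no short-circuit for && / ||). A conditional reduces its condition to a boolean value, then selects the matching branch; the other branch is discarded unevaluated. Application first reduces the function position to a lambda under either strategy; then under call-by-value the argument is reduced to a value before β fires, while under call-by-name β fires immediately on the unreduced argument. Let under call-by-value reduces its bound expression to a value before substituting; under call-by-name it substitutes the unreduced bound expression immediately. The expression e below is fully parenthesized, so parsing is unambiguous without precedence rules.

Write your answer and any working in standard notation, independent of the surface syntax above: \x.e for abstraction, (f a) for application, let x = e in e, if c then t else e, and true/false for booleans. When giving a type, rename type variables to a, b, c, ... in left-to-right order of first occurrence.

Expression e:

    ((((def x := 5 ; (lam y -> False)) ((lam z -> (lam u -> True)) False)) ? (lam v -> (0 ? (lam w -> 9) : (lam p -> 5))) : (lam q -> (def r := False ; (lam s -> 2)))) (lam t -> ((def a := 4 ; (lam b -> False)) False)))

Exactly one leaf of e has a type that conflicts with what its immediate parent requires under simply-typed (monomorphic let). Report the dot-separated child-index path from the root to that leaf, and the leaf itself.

Derivation:
let x : Int
\y._ : a -> Bool
\u._ : c -> Bool
\z._ : b -> c -> Bool
  unify b -> c -> Bool ~ Bool -> d
  unify b ~ Bool
  unify c -> Bool ~ d
_ _ : c -> Bool
  unify a -> Bool ~ (c -> Bool) -> e
  unify a ~ c -> Bool
  unify Bool ~ e
_ _ : Bool
  unify Bool ~ Bool
  unify Int ~ Bool
  FAIL: mismatch Int ~ Bool

Answer: 0.1.0.0 : 0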